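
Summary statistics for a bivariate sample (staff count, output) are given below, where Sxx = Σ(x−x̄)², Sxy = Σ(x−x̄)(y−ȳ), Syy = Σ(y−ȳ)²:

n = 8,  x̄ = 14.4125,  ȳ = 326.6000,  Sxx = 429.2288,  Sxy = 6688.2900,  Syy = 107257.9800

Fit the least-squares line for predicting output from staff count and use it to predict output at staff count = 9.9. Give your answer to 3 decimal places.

b = Sxy/Sxx = 6688.29/429.2288 = 15.582109
a = ȳ − b·x̄ = 326.6 − 15.582109·14.4125 = 102.022852
ŷ(9.9) = a + b·9.9 = 102.022852 + 15.582109·9.9 = 256.285733

256.286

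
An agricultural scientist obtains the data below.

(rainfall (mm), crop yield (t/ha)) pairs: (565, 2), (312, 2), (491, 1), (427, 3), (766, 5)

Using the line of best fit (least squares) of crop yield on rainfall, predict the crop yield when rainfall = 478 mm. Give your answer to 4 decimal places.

n = 5, Σx = 2561, Σy = 13, Σxy = 7356, Σx² = 1426735
Sxx = Σx² − (Σx)²/n = 1426735 − 1311744.2 = 114990.8
Sxy = Σxy − (Σx)(Σy)/n = 7356 − 6658.6 = 697.4
b = Sxy/Sxx = 697.4/114990.8 = 0.006065
a = ȳ − b·x̄ = 2.6 − 0.006065·512.2 = -0.506407
ŷ(478) = a + b·478 = -0.506407 + 0.006065·478 = 2.392583

2.3926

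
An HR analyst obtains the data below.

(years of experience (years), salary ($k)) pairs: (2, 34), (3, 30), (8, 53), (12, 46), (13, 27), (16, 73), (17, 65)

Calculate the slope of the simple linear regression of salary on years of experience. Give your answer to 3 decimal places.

2.007

n = 7, Σx = 71, Σy = 328, Σxy = 3758, Σx² = 935
Sxx = Σx² − (Σx)²/n = 935 − 720.142857 = 214.857143
Sxy = Σxy − (Σx)(Σy)/n = 3758 − 3326.857143 = 431.142857
b = Sxy/Sxx = 431.142857/214.857143 = 2.006649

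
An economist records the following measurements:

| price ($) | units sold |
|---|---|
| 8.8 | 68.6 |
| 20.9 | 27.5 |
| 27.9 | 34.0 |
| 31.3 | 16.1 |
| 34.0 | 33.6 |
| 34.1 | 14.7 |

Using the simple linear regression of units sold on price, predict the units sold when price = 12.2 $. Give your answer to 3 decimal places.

n = 6, Σx = 157, Σy = 194.5, Σxy = 4274.63, Σx² = 4591.16
Sxx = Σx² − (Σx)²/n = 4591.16 − 4108.166667 = 482.993333
Sxy = Σxy − (Σx)(Σy)/n = 4274.63 − 5089.416667 = -814.786667
b = Sxy/Sxx = -814.786667/482.993333 = -1.686952
a = ȳ − b·x̄ = 32.416667 − (-1.686952)·26.166667 = 76.558583
ŷ(12.2) = a + b·12.2 = 76.558583 + (-1.686952)·12.2 = 55.977766

55.978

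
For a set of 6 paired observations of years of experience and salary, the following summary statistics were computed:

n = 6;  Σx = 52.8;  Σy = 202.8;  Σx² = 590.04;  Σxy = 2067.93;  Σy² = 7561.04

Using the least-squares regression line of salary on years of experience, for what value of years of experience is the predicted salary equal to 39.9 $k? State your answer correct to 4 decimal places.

Sxx = Σx² − (Σx)²/n = 590.04 − 464.64 = 125.4
Sxy = Σxy − (Σx)(Σy)/n = 2067.93 − 1784.64 = 283.29
b = Sxy/Sxx = 283.29/125.4 = 2.259091
a = ȳ − b·x̄ = 33.8 − 2.259091·8.8 = 13.92
Set a + b·x = 39.9: x = (39.9 − 13.92) / 2.259091 = 11.500201

11.5002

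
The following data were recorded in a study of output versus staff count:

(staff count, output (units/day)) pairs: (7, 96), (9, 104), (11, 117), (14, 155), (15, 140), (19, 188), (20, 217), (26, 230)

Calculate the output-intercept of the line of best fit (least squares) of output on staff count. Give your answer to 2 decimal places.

36.77

n = 8, Σx = 121, Σy = 1247, Σxy = 21057, Σx² = 2109
Sxx = Σx² − (Σx)²/n = 2109 − 1830.125 = 278.875
Sxy = Σxy − (Σx)(Σy)/n = 21057 − 18860.875 = 2196.125
b = Sxy/Sxx = 2196.125/278.875 = 7.874944
a = ȳ − b·x̄ = 155.875 − 7.874944·15.125 = 36.766472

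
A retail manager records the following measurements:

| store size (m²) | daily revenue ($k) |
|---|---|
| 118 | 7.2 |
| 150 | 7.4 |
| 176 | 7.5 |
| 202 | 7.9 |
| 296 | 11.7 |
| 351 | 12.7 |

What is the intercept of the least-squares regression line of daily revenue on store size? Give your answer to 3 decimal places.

3.340

n = 6, Σx = 1293, Σy = 54.4, Σxy = 12796.3, Σx² = 319021
Sxx = Σx² − (Σx)²/n = 319021 − 278641.5 = 40379.5
Sxy = Σxy − (Σx)(Σy)/n = 12796.3 − 11723.2 = 1073.1
b = Sxy/Sxx = 1073.1/40379.5 = 0.026575
a = ȳ − b·x̄ = 9.066667 − 0.026575·215.5 = 3.339675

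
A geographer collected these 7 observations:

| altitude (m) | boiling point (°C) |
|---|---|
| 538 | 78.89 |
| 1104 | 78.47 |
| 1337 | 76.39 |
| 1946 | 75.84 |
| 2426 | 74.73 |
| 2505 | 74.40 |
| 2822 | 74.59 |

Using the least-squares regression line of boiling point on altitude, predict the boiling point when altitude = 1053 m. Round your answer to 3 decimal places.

n = 7, Σx = 12678, Σy = 533.31, Σxy = 956951.73, Σx² = 27206930
Sxx = Σx² − (Σx)²/n = 27206930 − 22961669.142857 = 4245260.857143
Sxy = Σxy − (Σx)(Σy)/n = 956951.73 − 965900.597143 = -8948.867143
b = Sxy/Sxx = -8948.867143/4245260.857143 = -0.002108
a = ȳ − b·x̄ = 76.187143 − (-0.002108)·1811.142857 = 80.004971
ŷ(1053) = a + b·1053 = 80.004971 + (-0.002108)·1053 = 77.785283

77.785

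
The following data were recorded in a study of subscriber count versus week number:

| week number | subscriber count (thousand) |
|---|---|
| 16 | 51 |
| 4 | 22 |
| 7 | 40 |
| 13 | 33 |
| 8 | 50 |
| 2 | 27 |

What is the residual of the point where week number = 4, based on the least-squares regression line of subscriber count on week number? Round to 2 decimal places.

n = 6, Σx = 50, Σy = 223, Σxy = 2067, Σx² = 558
Sxx = Σx² − (Σx)²/n = 558 − 416.666667 = 141.333333
Sxy = Σxy − (Σx)(Σy)/n = 2067 − 1858.333333 = 208.666667
b = Sxy/Sxx = 208.666667/141.333333 = 1.476415
a = ȳ − b·x̄ = 37.166667 − 1.476415·8.333333 = 24.863208
ŷ(4) = 24.863208 + 1.476415·4 = 30.768868
residual = y − ŷ = 22 − 30.768868 = -8.768868

-8.77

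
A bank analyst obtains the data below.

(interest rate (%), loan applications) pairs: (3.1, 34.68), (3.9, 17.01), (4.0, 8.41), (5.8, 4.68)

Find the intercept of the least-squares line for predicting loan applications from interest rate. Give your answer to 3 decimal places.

n = 4, Σx = 16.8, Σy = 64.78, Σxy = 234.631, Σx² = 74.46
Sxx = Σx² − (Σx)²/n = 74.46 − 70.56 = 3.9
Sxy = Σxy − (Σx)(Σy)/n = 234.631 − 272.076 = -37.445
b = Sxy/Sxx = -37.445/3.9 = -9.601282
a = ȳ − b·x̄ = 16.195 − (-9.601282)·4.2 = 56.520385

56.520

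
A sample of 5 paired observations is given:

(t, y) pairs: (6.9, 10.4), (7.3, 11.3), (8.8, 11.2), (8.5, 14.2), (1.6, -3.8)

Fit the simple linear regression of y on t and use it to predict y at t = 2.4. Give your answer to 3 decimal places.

-1.358

n = 5, Σx = 33.1, Σy = 43.3, Σxy = 367.43, Σx² = 253.15
Sxx = Σx² − (Σx)²/n = 253.15 − 219.122 = 34.028
Sxy = Σxy − (Σx)(Σy)/n = 367.43 − 286.646 = 80.784
b = Sxy/Sxx = 80.784/34.028 = 2.374045
a = ȳ − b·x̄ = 8.66 − 2.374045·6.62 = -7.056177
ŷ(2.4) = a + b·2.4 = -7.056177 + 2.374045·2.4 = -1.358469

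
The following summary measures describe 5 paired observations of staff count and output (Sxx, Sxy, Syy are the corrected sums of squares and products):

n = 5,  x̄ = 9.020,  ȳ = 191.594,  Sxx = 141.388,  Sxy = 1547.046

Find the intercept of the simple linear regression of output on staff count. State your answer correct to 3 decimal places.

92.899

b = Sxy/Sxx = 1547.046/141.388 = 10.941848
a = ȳ − b·x̄ = 191.594 − 10.941848·9.02 = 92.898531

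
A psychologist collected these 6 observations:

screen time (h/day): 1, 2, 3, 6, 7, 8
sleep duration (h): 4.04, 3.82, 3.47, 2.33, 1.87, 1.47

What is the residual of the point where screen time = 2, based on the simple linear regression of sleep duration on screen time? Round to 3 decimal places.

n = 6, Σx = 27, Σy = 17, Σxy = 60.92, Σx² = 163
Sxx = Σx² − (Σx)²/n = 163 − 121.5 = 41.5
Sxy = Σxy − (Σx)(Σy)/n = 60.92 − 76.5 = -15.58
b = Sxy/Sxx = -15.58/41.5 = -0.375422
a = ȳ − b·x̄ = 2.833333 − (-0.375422)·4.5 = 4.522731
ŷ(2) = 4.522731 + (-0.375422)·2 = 3.771888
residual = y − ŷ = 3.82 − 3.771888 = 0.048112

0.048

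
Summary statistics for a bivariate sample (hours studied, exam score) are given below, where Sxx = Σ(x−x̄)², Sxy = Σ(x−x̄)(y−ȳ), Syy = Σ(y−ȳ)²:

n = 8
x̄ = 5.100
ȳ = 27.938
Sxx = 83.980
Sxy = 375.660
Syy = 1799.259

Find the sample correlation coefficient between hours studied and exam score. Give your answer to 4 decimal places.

0.9664

r = Sxy/√(Sxx·Syy) = 375.66/√(151101.77082) = 375.66/388.718112 = 0.966407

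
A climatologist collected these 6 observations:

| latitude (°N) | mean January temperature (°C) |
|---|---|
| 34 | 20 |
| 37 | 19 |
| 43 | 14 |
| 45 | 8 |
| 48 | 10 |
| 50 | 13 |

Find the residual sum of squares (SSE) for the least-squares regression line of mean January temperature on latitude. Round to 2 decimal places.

n = 6, Σx = 257, Σy = 84, Σxy = 3475, Σx² = 11203, Σy² = 1290
Sxx = Σx² − (Σx)²/n = 11203 − 11008.166667 = 194.833333
Sxy = Σxy − (Σx)(Σy)/n = 3475 − 3598 = -123
Syy = Σy² − (Σy)²/n = 1290 − 1176 = 114
b = Sxy/Sxx = -123/194.833333 = -0.631309
SSE = Syy − b·Sxy = 114 − (-0.631309)·(-123) = 36.349016

36.35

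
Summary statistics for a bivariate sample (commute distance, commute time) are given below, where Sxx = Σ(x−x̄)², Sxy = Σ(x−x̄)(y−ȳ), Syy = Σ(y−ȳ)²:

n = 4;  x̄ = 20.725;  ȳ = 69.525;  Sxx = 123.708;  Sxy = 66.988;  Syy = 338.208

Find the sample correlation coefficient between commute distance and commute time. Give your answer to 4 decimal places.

0.3275

r = Sxy/√(Sxx·Syy) = 66.988/√(41839.035264) = 66.988/204.545925 = 0.327496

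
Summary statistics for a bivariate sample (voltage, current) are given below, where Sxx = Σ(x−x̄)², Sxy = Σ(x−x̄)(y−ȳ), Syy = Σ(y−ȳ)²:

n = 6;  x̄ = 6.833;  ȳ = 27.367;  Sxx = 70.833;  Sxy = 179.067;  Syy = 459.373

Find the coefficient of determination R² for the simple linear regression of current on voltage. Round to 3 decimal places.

0.985

R² = Sxy²/(Sxx·Syy) = (179.067)²/(70.833·459.373) = 0.985440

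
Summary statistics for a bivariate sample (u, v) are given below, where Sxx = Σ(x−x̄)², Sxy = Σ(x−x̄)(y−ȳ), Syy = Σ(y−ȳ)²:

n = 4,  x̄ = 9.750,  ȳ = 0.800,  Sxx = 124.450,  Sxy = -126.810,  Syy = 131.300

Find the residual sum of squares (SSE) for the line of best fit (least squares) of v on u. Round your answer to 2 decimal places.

b = Sxy/Sxx = -126.81/124.45 = -1.018963
SSE = Syy − b·Sxy = 131.3 − (-1.018963)·(-126.81) = 2.085246

2.09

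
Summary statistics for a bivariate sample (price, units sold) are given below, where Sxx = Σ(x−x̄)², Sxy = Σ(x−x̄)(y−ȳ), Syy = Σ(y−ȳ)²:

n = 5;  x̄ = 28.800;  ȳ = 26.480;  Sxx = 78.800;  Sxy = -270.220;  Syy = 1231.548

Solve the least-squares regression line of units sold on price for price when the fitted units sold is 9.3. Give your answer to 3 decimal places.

33.810

b = Sxy/Sxx = -270.22/78.8 = -3.429188
a = ȳ − b·x̄ = 26.48 − (-3.429188)·28.8 = 125.240609
Set a + b·x = 9.3: x = (9.3 − 125.240609) / (-3.429188) = 33.809933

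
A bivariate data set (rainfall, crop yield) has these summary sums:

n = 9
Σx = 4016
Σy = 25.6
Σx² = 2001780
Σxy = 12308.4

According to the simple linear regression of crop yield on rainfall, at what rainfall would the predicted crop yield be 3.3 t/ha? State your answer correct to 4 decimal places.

Sxx = Σx² − (Σx)²/n = 2001780 − 1792028.444444 = 209751.555556
Sxy = Σxy − (Σx)(Σy)/n = 12308.4 − 11423.288889 = 885.111111
b = Sxy/Sxx = 885.111111/209751.555556 = 0.004220
a = ȳ − b·x̄ = 2.844444 − 0.004220·446.222222 = 0.961473
Set a + b·x = 3.3: x = (3.3 − 0.961473) / 0.004220 = 554.178710

554.1787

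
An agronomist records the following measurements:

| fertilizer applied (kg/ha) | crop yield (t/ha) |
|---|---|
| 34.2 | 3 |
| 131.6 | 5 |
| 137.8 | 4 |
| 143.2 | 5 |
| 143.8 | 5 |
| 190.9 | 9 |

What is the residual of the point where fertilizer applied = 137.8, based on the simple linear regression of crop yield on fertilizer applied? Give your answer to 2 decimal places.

n = 6, Σx = 781.5, Σy = 31, Σxy = 4464.9, Σx² = 115104.53
Sxx = Σx² − (Σx)²/n = 115104.53 − 101790.375 = 13314.155
Sxy = Σxy − (Σx)(Σy)/n = 4464.9 − 4037.75 = 427.15
b = Sxy/Sxx = 427.15/13314.155 = 0.032082
a = ȳ − b·x̄ = 5.166667 − 0.032082·130.25 = 0.987935
ŷ(137.8) = 0.987935 + 0.032082·137.8 = 5.408889
residual = y − ŷ = 4 − 5.408889 = -1.408889

-1.41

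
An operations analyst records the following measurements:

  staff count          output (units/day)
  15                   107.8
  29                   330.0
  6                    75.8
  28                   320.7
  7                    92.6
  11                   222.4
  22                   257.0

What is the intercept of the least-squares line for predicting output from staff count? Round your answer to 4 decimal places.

27.5783

n = 7, Σx = 118, Σy = 1406.3, Σxy = 29370, Σx² = 2540
Sxx = Σx² − (Σx)²/n = 2540 − 1989.142857 = 550.857143
Sxy = Σxy − (Σx)(Σy)/n = 29370 − 23706.2 = 5663.8
b = Sxy/Sxx = 5663.8/550.857143 = 10.281795
a = ȳ − b·x̄ = 200.9 − 10.281795·16.857143 = 27.578320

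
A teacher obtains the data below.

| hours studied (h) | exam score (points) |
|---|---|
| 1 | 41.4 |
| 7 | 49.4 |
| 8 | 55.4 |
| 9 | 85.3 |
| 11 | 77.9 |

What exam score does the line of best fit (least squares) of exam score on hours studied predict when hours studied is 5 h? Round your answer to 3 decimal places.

n = 5, Σx = 36, Σy = 309.4, Σxy = 2455, Σx² = 316
Sxx = Σx² − (Σx)²/n = 316 − 259.2 = 56.8
Sxy = Σxy − (Σx)(Σy)/n = 2455 − 2227.68 = 227.32
b = Sxy/Sxx = 227.32/56.8 = 4.002113
a = ȳ − b·x̄ = 61.88 − 4.002113·7.2 = 33.064789
ŷ(5) = a + b·5 = 33.064789 + 4.002113·5 = 53.075352

53.075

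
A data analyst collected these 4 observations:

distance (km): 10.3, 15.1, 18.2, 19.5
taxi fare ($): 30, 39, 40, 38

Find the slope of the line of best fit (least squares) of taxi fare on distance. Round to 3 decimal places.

0.956

n = 4, Σx = 63.1, Σy = 147, Σxy = 2366.9, Σx² = 1045.59
Sxx = Σx² − (Σx)²/n = 1045.59 − 995.4025 = 50.1875
Sxy = Σxy − (Σx)(Σy)/n = 2366.9 − 2318.925 = 47.975
b = Sxy/Sxx = 47.975/50.1875 = 0.955915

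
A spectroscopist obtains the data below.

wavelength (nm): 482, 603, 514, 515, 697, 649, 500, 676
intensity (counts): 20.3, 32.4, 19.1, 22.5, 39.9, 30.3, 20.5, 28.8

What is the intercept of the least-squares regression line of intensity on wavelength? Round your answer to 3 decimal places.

n = 8, Σx = 4636, Σy = 213.8, Σxy = 127920.5, Σx² = 2739340
Sxx = Σx² − (Σx)²/n = 2739340 − 2686562 = 52778
Sxy = Σxy − (Σx)(Σy)/n = 127920.5 − 123897.1 = 4023.4
b = Sxy/Sxx = 4023.4/52778 = 0.076233
a = ȳ − b·x̄ = 26.725 − 0.076233·579.5 = -17.451746

-17.452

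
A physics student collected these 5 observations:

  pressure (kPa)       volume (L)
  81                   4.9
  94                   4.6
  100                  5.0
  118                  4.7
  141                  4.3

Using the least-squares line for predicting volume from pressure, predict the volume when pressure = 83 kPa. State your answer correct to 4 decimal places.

n = 5, Σx = 534, Σy = 23.5, Σxy = 2490.2, Σx² = 59202
Sxx = Σx² − (Σx)²/n = 59202 − 57031.2 = 2170.8
Sxy = Σxy − (Σx)(Σy)/n = 2490.2 − 2509.8 = -19.6
b = Sxy/Sxx = -19.6/2170.8 = -0.009029
a = ȳ − b·x̄ = 4.7 − (-0.009029)·106.8 = 5.664290
ŷ(83) = a + b·83 = 5.664290 + (-0.009029)·83 = 4.914889

4.9149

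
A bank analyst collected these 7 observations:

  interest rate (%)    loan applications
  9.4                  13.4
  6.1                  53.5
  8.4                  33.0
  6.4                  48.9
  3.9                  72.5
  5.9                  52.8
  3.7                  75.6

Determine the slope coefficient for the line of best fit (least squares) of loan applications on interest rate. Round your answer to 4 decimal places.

-10.1605

n = 7, Σx = 43.8, Σy = 349.7, Σxy = 1916.46, Σx² = 300.8
Sxx = Σx² − (Σx)²/n = 300.8 − 274.062857 = 26.737143
Sxy = Σxy − (Σx)(Σy)/n = 1916.46 − 2188.122857 = -271.662857
b = Sxy/Sxx = -271.662857/26.737143 = -10.160504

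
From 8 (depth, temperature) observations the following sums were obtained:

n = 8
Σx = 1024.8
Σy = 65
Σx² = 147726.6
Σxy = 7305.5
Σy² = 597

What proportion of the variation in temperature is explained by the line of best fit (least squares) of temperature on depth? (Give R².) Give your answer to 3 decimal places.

Sxx = Σx² − (Σx)²/n = 147726.6 − 131276.88 = 16449.72
Sxy = Σxy − (Σx)(Σy)/n = 7305.5 − 8326.5 = -1021
Syy = Σy² − (Σy)²/n = 597 − 528.125 = 68.875
R² = Sxy²/(Sxx·Syy) = (-1021)²/(16449.72·68.875) = 0.920092

0.920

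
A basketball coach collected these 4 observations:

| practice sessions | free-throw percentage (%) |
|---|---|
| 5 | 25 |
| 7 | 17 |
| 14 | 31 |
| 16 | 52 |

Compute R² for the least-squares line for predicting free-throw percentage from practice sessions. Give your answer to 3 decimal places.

0.682

n = 4, Σx = 42, Σy = 125, Σxy = 1510, Σx² = 526, Σy² = 4579
Sxx = Σx² − (Σx)²/n = 526 − 441 = 85
Sxy = Σxy − (Σx)(Σy)/n = 1510 − 1312.5 = 197.5
Syy = Σy² − (Σy)²/n = 4579 − 3906.25 = 672.75
R² = Sxy²/(Sxx·Syy) = (197.5)²/(85·672.75) = 0.682121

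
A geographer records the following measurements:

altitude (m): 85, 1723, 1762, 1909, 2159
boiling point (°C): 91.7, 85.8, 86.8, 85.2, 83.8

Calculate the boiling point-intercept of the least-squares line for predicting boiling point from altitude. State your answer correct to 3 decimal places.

92.150

n = 5, Σx = 7638, Σy = 433.3, Σxy = 652140.5, Σx² = 14386160
Sxx = Σx² − (Σx)²/n = 14386160 − 11667808.8 = 2718351.2
Sxy = Σxy − (Σx)(Σy)/n = 652140.5 − 661909.08 = -9768.58
b = Sxy/Sxx = -9768.58/2718351.2 = -0.003594
a = ȳ − b·x̄ = 86.66 − (-0.003594)·1527.6 = 92.149535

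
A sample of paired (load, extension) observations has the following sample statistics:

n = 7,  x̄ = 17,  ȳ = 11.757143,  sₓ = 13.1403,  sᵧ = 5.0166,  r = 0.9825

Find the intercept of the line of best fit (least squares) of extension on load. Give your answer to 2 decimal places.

5.38

b = r · sᵧ/sₓ = 0.9825 · 5.0166/13.1403 = 0.375091
a = ȳ − b·x̄ = 11.757143 − 0.375091·17 = 5.380594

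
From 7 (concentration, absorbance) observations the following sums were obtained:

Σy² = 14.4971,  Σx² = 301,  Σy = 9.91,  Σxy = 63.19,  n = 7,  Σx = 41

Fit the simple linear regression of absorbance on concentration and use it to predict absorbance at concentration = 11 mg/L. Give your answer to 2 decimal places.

1.85

Sxx = Σx² − (Σx)²/n = 301 − 240.142857 = 60.857143
Sxy = Σxy − (Σx)(Σy)/n = 63.19 − 58.044286 = 5.145714
b = Sxy/Sxx = 5.145714/60.857143 = 0.084554
a = ȳ − b·x̄ = 1.415714 − 0.084554·5.857143 = 0.920469
ŷ(11) = a + b·11 = 0.920469 + 0.084554·11 = 1.850563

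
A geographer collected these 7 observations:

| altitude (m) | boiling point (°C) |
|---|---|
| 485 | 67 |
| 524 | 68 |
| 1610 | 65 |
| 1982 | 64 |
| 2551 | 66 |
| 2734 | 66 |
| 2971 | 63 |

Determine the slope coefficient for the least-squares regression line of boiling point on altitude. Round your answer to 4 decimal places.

-0.0012

n = 7, Σx = 12857, Σy = 459, Σxy = 835608, Σx² = 29839423
Sxx = Σx² − (Σx)²/n = 29839423 − 23614635.571429 = 6224787.428571
Sxy = Σxy − (Σx)(Σy)/n = 835608 − 843051.857143 = -7443.857143
b = Sxy/Sxx = -7443.857143/6224787.428571 = -0.001196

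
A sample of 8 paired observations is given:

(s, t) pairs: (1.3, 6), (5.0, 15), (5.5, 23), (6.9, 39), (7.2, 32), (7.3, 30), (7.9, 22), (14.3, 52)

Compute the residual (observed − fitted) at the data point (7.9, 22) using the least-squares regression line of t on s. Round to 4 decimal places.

-8.8227

n = 8, Σx = 55.4, Σy = 219, Σxy = 1845.2, Σx² = 476.58
Sxx = Σx² − (Σx)²/n = 476.58 − 383.645 = 92.935
Sxy = Σxy − (Σx)(Σy)/n = 1845.2 − 1516.575 = 328.625
b = Sxy/Sxx = 328.625/92.935 = 3.536074
a = ȳ − b·x̄ = 27.375 − 3.536074·6.925 = 2.887690
ŷ(7.9) = 2.887690 + 3.536074·7.9 = 30.822672
residual = y − ŷ = 22 − 30.822672 = -8.822672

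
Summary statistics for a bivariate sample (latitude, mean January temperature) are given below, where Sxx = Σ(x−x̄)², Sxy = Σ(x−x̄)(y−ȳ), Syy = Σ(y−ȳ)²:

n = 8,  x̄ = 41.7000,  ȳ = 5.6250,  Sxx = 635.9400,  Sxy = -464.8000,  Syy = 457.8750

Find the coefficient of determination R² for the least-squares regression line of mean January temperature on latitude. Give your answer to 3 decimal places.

0.742

R² = Sxy²/(Sxx·Syy) = (-464.8)²/(635.94·457.875) = 0.741941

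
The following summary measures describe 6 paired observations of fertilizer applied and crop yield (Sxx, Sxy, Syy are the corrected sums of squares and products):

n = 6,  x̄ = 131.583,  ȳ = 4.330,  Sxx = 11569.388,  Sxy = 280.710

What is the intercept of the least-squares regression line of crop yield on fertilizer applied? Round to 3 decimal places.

b = Sxy/Sxx = 280.71/11569.388 = 0.024263
a = ȳ − b·x̄ = 4.33 − 0.024263·131.583 = 1.137380

1.137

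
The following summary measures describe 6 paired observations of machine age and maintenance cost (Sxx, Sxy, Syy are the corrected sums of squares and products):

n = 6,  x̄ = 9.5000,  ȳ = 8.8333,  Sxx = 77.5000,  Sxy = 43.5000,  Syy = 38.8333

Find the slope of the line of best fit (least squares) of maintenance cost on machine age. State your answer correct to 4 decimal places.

b = Sxy/Sxx = 43.5/77.5 = 0.561290

0.5613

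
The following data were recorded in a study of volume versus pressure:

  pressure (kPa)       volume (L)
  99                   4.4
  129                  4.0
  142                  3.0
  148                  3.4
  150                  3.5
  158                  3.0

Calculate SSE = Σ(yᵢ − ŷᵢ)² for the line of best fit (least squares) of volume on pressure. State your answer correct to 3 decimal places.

0.336

n = 6, Σx = 826, Σy = 21.3, Σxy = 2879.8, Σx² = 115974, Σy² = 77.17
Sxx = Σx² − (Σx)²/n = 115974 − 113712.666667 = 2261.333333
Sxy = Σxy − (Σx)(Σy)/n = 2879.8 − 2932.3 = -52.5
Syy = Σy² − (Σy)²/n = 77.17 − 75.615 = 1.555
b = Sxy/Sxx = -52.5/2261.333333 = -0.023216
SSE = Syy − b·Sxy = 1.555 − (-0.023216)·(-52.5) = 0.336139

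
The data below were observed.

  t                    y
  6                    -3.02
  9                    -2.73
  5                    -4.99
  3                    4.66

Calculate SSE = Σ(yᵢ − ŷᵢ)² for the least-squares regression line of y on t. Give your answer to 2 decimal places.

n = 4, Σx = 23, Σy = -6.08, Σxy = -53.66, Σx² = 151, Σy² = 63.189
Sxx = Σx² − (Σx)²/n = 151 − 132.25 = 18.75
Sxy = Σxy − (Σx)(Σy)/n = -53.66 − (-34.96) = -18.7
Syy = Σy² − (Σy)²/n = 63.189 − 9.2416 = 53.9474
b = Sxy/Sxx = -18.7/18.75 = -0.997333
SSE = Syy − b·Sxy = 53.9474 − (-0.997333)·(-18.7) = 35.297267

35.30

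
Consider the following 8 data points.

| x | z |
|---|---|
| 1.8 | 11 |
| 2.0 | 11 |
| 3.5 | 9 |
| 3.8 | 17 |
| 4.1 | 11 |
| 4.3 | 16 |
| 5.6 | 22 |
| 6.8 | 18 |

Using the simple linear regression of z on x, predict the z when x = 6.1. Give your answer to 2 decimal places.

18.55

n = 8, Σx = 31.9, Σy = 115, Σxy = 497.4, Σx² = 146.83
Sxx = Σx² − (Σx)²/n = 146.83 − 127.20125 = 19.62875
Sxy = Σxy − (Σx)(Σy)/n = 497.4 − 458.5625 = 38.8375
b = Sxy/Sxx = 38.8375/19.62875 = 1.978603
a = ȳ − b·x̄ = 14.375 − 1.978603·3.9875 = 6.485321
ŷ(6.1) = a + b·6.1 = 6.485321 + 1.978603·6.1 = 18.554798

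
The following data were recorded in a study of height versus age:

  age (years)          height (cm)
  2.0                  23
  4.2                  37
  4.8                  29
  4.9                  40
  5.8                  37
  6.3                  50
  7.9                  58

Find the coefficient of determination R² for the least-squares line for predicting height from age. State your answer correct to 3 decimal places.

0.826

n = 7, Σx = 35.9, Σy = 274, Σxy = 1524.4, Σx² = 204.43, Σy² = 11572
Sxx = Σx² − (Σx)²/n = 204.43 − 184.115714 = 20.314286
Sxy = Σxy − (Σx)(Σy)/n = 1524.4 − 1405.228571 = 119.171429
Syy = Σy² − (Σy)²/n = 11572 − 10725.142857 = 846.857143
R² = Sxy²/(Sxx·Syy) = (119.171429)²/(20.314286·846.857143) = 0.825529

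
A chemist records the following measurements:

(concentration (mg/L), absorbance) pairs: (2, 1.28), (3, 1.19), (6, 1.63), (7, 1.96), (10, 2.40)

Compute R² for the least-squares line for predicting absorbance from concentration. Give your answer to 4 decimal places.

0.9506

n = 5, Σx = 28, Σy = 8.46, Σxy = 53.63, Σx² = 198, Σy² = 15.313
Sxx = Σx² − (Σx)²/n = 198 − 156.8 = 41.2
Sxy = Σxy − (Σx)(Σy)/n = 53.63 − 47.376 = 6.254
Syy = Σy² − (Σy)²/n = 15.313 − 14.31432 = 0.99868
R² = Sxy²/(Sxx·Syy) = (6.254)²/(41.2·0.99868) = 0.950588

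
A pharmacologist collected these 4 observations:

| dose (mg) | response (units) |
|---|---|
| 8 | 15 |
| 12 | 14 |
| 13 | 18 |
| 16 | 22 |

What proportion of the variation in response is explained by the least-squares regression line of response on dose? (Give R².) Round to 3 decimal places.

0.651

n = 4, Σx = 49, Σy = 69, Σxy = 874, Σx² = 633, Σy² = 1229
Sxx = Σx² − (Σx)²/n = 633 − 600.25 = 32.75
Sxy = Σxy − (Σx)(Σy)/n = 874 − 845.25 = 28.75
Syy = Σy² − (Σy)²/n = 1229 − 1190.25 = 38.75
R² = Sxy²/(Sxx·Syy) = (28.75)²/(32.75·38.75) = 0.651317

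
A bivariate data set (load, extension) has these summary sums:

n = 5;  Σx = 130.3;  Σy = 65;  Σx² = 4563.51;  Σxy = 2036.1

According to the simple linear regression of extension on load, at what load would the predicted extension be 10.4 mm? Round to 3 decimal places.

Sxx = Σx² − (Σx)²/n = 4563.51 − 3395.618 = 1167.892
Sxy = Σxy − (Σx)(Σy)/n = 2036.1 − 1693.9 = 342.2
b = Sxy/Sxx = 342.2/1167.892 = 0.293007
a = ȳ − b·x̄ = 13 − 0.293007·26.06 = 5.364249
Set a + b·x = 10.4: x = (10.4 − 5.364249) / 0.293007 = 17.186478

17.186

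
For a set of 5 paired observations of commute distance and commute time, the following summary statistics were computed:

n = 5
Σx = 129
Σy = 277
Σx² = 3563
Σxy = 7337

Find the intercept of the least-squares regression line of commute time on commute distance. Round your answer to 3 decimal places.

Sxx = Σx² − (Σx)²/n = 3563 − 3328.2 = 234.8
Sxy = Σxy − (Σx)(Σy)/n = 7337 − 7146.6 = 190.4
b = Sxy/Sxx = 190.4/234.8 = 0.810903
a = ȳ − b·x̄ = 55.4 − 0.810903·25.8 = 34.478705

34.479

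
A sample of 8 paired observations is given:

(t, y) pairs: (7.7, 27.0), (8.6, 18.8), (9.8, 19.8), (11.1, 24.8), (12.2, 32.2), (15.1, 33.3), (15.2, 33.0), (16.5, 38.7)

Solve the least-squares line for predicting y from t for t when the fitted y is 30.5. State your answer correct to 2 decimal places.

n = 8, Σx = 96.2, Σy = 227.6, Σxy = 2874.72, Σx² = 1232.64
Sxx = Σx² − (Σx)²/n = 1232.64 − 1156.805 = 75.835
Sxy = Σxy − (Σx)(Σy)/n = 2874.72 − 2736.89 = 137.83
b = Sxy/Sxx = 137.83/75.835 = 1.817499
a = ȳ − b·x̄ = 28.45 − 1.817499·12.025 = 6.594580
Set a + b·x = 30.5: x = (30.5 − 6.594580) / 1.817499 = 13.152924

13.15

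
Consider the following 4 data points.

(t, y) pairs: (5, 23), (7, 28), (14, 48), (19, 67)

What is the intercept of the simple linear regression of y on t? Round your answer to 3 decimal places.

6.465

n = 4, Σx = 45, Σy = 166, Σxy = 2256, Σx² = 631
Sxx = Σx² − (Σx)²/n = 631 − 506.25 = 124.75
Sxy = Σxy − (Σx)(Σy)/n = 2256 − 1867.5 = 388.5
b = Sxy/Sxx = 388.5/124.75 = 3.114228
a = ȳ − b·x̄ = 41.5 − 3.114228·11.25 = 6.464930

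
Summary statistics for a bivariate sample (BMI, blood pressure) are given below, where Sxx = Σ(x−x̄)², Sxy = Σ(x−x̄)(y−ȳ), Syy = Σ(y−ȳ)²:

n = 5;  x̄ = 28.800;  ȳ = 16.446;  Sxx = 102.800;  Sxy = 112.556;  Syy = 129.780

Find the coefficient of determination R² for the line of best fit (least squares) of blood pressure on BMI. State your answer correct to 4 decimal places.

0.9496

R² = Sxy²/(Sxx·Syy) = (112.556)²/(102.8·129.78) = 0.949591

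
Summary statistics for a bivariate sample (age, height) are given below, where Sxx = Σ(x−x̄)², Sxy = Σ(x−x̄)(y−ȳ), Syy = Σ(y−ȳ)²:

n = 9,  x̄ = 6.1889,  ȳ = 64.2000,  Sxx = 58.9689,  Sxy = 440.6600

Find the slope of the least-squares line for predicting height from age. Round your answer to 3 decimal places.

7.473

b = Sxy/Sxx = 440.66/58.9689 = 7.472753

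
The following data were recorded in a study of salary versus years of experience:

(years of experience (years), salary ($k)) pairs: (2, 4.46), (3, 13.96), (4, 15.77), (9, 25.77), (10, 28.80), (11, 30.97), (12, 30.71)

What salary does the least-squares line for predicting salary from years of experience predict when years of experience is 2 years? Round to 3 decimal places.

8.872

n = 7, Σx = 51, Σy = 150.44, Σxy = 1343, Σx² = 475
Sxx = Σx² − (Σx)²/n = 475 − 371.571429 = 103.428571
Sxy = Σxy − (Σx)(Σy)/n = 1343 − 1096.062857 = 246.937143
b = Sxy/Sxx = 246.937143/103.428571 = 2.387514
a = ȳ − b·x̄ = 21.491429 − 2.387514·7.285714 = 4.096685
ŷ(2) = a + b·2 = 4.096685 + 2.387514·2 = 8.871713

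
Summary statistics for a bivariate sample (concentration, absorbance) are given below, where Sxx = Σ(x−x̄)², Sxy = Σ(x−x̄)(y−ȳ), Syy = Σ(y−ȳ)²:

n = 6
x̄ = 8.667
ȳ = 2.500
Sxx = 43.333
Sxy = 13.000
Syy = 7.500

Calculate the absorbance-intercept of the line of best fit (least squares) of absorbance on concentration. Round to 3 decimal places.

-0.100

b = Sxy/Sxx = 13/43.333 = 0.300002
a = ȳ − b·x̄ = 2.5 − 0.300002·8.667 = -0.100120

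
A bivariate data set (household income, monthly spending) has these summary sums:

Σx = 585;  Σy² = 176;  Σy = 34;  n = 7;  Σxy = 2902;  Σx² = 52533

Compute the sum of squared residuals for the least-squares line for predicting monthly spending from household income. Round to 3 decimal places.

Sxx = Σx² − (Σx)²/n = 52533 − 48889.285714 = 3643.714286
Sxy = Σxy − (Σx)(Σy)/n = 2902 − 2841.428571 = 60.571429
Syy = Σy² − (Σy)²/n = 176 − 165.142857 = 10.857143
b = Sxy/Sxx = 60.571429/3643.714286 = 0.016624
SSE = Syy − b·Sxy = 10.857143 − 0.016624·60.571429 = 9.850231

9.850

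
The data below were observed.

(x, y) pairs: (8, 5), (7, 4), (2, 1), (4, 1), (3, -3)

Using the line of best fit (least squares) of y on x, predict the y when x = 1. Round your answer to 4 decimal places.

-2.1716

n = 5, Σx = 24, Σy = 8, Σxy = 65, Σx² = 142
Sxx = Σx² − (Σx)²/n = 142 − 115.2 = 26.8
Sxy = Σxy − (Σx)(Σy)/n = 65 − 38.4 = 26.6
b = Sxy/Sxx = 26.6/26.8 = 0.992537
a = ȳ − b·x̄ = 1.6 − 0.992537·4.8 = -3.164179
ŷ(1) = a + b·1 = -3.164179 + 0.992537·1 = -2.171642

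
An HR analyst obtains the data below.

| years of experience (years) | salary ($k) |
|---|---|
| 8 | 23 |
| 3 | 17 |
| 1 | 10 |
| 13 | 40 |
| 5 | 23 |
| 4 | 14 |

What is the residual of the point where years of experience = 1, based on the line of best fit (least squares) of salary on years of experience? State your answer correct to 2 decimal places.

n = 6, Σx = 34, Σy = 127, Σxy = 936, Σx² = 284
Sxx = Σx² − (Σx)²/n = 284 − 192.666667 = 91.333333
Sxy = Σxy − (Σx)(Σy)/n = 936 − 719.666667 = 216.333333
b = Sxy/Sxx = 216.333333/91.333333 = 2.368613
a = ȳ − b·x̄ = 21.166667 − 2.368613·5.666667 = 7.744526
ŷ(1) = 7.744526 + 2.368613·1 = 10.113139
residual = y − ŷ = 10 − 10.113139 = -0.113139

-0.11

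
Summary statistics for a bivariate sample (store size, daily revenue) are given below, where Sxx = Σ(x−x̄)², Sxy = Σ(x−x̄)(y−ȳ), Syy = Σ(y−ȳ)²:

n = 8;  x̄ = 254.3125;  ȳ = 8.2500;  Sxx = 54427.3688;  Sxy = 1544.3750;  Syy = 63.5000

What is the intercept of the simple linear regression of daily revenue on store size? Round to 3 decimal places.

1.034

b = Sxy/Sxx = 1544.375/54427.3688 = 0.028375
a = ȳ − b·x̄ = 8.25 − 0.028375·254.3125 = 1.033890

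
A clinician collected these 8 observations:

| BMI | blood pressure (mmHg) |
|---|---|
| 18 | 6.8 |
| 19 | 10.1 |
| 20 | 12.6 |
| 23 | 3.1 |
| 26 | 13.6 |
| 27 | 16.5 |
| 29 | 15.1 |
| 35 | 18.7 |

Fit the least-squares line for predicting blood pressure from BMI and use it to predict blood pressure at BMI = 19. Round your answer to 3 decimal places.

8.388

n = 8, Σx = 197, Σy = 96.5, Σxy = 2529.1, Σx² = 5085
Sxx = Σx² − (Σx)²/n = 5085 − 4851.125 = 233.875
Sxy = Σxy − (Σx)(Σy)/n = 2529.1 − 2376.3125 = 152.7875
b = Sxy/Sxx = 152.7875/233.875 = 0.653287
a = ȳ − b·x̄ = 12.0625 − 0.653287·24.625 = -4.024693
ŷ(19) = a + b·19 = -4.024693 + 0.653287·19 = 8.387761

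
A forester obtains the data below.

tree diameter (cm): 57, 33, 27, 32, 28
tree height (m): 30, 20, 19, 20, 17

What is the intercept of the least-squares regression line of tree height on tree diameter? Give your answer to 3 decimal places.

6.870

n = 5, Σx = 177, Σy = 106, Σxy = 3999, Σx² = 6875
Sxx = Σx² − (Σx)²/n = 6875 − 6265.8 = 609.2
Sxy = Σxy − (Σx)(Σy)/n = 3999 − 3752.4 = 246.6
b = Sxy/Sxx = 246.6/609.2 = 0.404793
a = ȳ − b·x̄ = 21.2 − 0.404793·35.4 = 6.870322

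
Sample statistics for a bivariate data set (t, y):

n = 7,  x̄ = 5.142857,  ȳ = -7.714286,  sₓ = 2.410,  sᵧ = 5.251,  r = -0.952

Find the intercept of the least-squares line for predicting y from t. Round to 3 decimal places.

b = r · sᵧ/sₓ = -0.952 · 5.251/2.41 = -2.074254
a = ȳ − b·x̄ = -7.714286 − (-2.074254)·5.142857 = 2.953305

2.953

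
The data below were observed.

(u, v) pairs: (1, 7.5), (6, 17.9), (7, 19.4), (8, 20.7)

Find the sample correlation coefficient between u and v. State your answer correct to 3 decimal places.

n = 4, Σx = 22, Σy = 65.5, Σxy = 416.3, Σx² = 150, Σy² = 1181.51
Sxx = Σx² − (Σx)²/n = 150 − 121 = 29
Sxy = Σxy − (Σx)(Σy)/n = 416.3 − 360.25 = 56.05
Syy = Σy² − (Σy)²/n = 1181.51 − 1072.5625 = 108.9475
r = Sxy/√(Sxx·Syy) = 56.05/√(3159.4775) = 56.05/56.209230 = 0.997167

0.997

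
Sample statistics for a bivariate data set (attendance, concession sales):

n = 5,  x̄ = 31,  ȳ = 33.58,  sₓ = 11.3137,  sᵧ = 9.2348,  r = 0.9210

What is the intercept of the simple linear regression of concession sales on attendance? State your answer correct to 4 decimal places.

10.2753

b = r · sᵧ/sₓ = 0.921 · 9.2348/11.3137 = 0.751766
a = ȳ − b·x̄ = 33.58 − 0.751766·31 = 10.275265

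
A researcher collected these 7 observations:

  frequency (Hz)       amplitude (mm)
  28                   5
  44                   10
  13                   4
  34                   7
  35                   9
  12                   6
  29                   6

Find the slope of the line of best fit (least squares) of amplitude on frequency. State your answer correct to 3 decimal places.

0.148

n = 7, Σx = 195, Σy = 47, Σxy = 1431, Σx² = 6255
Sxx = Σx² − (Σx)²/n = 6255 − 5432.142857 = 822.857143
Sxy = Σxy − (Σx)(Σy)/n = 1431 − 1309.285714 = 121.714286
b = Sxy/Sxx = 121.714286/822.857143 = 0.147917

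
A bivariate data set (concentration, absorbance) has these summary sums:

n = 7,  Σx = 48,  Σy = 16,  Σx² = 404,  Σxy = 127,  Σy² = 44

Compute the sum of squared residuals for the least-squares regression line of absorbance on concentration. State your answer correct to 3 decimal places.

3.437

Sxx = Σx² − (Σx)²/n = 404 − 329.142857 = 74.857143
Sxy = Σxy − (Σx)(Σy)/n = 127 − 109.714286 = 17.285714
Syy = Σy² − (Σy)²/n = 44 − 36.571429 = 7.428571
b = Sxy/Sxx = 17.285714/74.857143 = 0.230916
SSE = Syy − b·Sxy = 7.428571 − 0.230916·17.285714 = 3.437023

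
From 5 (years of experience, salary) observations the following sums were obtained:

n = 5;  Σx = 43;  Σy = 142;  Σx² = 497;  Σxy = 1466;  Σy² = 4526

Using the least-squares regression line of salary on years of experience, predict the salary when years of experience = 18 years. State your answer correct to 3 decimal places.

Sxx = Σx² − (Σx)²/n = 497 − 369.8 = 127.2
Sxy = Σxy − (Σx)(Σy)/n = 1466 − 1221.2 = 244.8
b = Sxy/Sxx = 244.8/127.2 = 1.924528
a = ȳ − b·x̄ = 28.4 − 1.924528·8.6 = 11.849057
ŷ(18) = a + b·18 = 11.849057 + 1.924528·18 = 46.490566

46.491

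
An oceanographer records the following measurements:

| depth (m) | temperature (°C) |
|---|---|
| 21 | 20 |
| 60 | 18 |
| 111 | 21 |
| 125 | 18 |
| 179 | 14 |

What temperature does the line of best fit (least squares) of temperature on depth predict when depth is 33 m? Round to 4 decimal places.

n = 5, Σx = 496, Σy = 91, Σxy = 8587, Σx² = 64028
Sxx = Σx² − (Σx)²/n = 64028 − 49203.2 = 14824.8
Sxy = Σxy − (Σx)(Σy)/n = 8587 − 9027.2 = -440.2
b = Sxy/Sxx = -440.2/14824.8 = -0.029693
a = ȳ − b·x̄ = 18.2 − (-0.029693)·99.2 = 21.145594
ŷ(33) = a + b·33 = 21.145594 + (-0.029693)·33 = 20.165709

20.1657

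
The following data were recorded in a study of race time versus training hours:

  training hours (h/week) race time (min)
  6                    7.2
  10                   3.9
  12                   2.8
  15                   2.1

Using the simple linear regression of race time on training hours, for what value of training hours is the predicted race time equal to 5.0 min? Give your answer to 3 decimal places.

n = 4, Σx = 43, Σy = 16, Σxy = 147.3, Σx² = 505
Sxx = Σx² − (Σx)²/n = 505 − 462.25 = 42.75
Sxy = Σxy − (Σx)(Σy)/n = 147.3 − 172 = -24.7
b = Sxy/Sxx = -24.7/42.75 = -0.577778
a = ȳ − b·x̄ = 4 − (-0.577778)·10.75 = 10.211111
Set a + b·x = 5.0: x = (5.0 − 10.211111) / (-0.577778) = 9.019231

9.019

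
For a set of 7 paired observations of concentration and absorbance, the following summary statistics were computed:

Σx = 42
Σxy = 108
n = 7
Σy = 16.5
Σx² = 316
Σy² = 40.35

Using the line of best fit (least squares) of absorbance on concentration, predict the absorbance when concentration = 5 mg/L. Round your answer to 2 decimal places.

2.22

Sxx = Σx² − (Σx)²/n = 316 − 252 = 64
Sxy = Σxy − (Σx)(Σy)/n = 108 − 99 = 9
b = Sxy/Sxx = 9/64 = 0.140625
a = ȳ − b·x̄ = 2.357143 − 0.140625·6 = 1.513393
ŷ(5) = a + b·5 = 1.513393 + 0.140625·5 = 2.216518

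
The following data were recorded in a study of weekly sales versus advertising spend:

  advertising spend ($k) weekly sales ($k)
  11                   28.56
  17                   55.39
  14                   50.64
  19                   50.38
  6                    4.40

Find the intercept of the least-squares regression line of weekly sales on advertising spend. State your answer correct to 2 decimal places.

-14.45

n = 5, Σx = 67, Σy = 189.37, Σxy = 2948.37, Σx² = 1003
Sxx = Σx² − (Σx)²/n = 1003 − 897.8 = 105.2
Sxy = Σxy − (Σx)(Σy)/n = 2948.37 − 2537.558 = 410.812
b = Sxy/Sxx = 410.812/105.2 = 3.905057
a = ȳ − b·x̄ = 37.874 − 3.905057·13.4 = -14.453764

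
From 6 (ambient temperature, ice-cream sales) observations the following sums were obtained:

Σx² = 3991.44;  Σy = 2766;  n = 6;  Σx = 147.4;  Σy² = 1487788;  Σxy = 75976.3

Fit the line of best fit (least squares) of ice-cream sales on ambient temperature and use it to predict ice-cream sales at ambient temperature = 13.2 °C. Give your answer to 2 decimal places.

Sxx = Σx² − (Σx)²/n = 3991.44 − 3621.126667 = 370.313333
Sxy = Σxy − (Σx)(Σy)/n = 75976.3 − 67951.4 = 8024.9
b = Sxy/Sxx = 8024.9/370.313333 = 21.670567
a = ȳ − b·x̄ = 461 − 21.670567·24.566667 = -71.373603
ŷ(13.2) = a + b·13.2 = -71.373603 + 21.670567·13.2 = 214.677885

214.68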